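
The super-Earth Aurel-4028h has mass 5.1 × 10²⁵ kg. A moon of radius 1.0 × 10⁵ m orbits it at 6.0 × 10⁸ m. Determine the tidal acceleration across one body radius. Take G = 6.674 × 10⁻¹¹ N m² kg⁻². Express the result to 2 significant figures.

The tidal stretch is the gradient of GM/d² times the body's extent r, hence the 1/d³ dependence.
Δa = 2GMr/d³
   = 2 × (6.674 × 10⁻¹¹) × (5.1 × 10²⁵) × (1.0 × 10⁵) / (6.0 × 10⁸)³
   = 3.2 × 10⁻⁶ m/s²

3.2 × 10⁻⁶ m/s²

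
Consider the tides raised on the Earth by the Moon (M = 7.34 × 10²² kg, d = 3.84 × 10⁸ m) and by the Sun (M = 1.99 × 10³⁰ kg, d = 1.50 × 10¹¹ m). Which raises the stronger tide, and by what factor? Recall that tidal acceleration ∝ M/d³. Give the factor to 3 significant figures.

The Moon, by a factor of ≈ 2.20

Compare M/d³ for the two perturbers:
The Moon: (7.34 × 10²²) / (3.84 × 10⁸)³ = 1.296 × 10⁻³
The Sun: (1.99 × 10³⁰) / (1.50 × 10¹¹)³ = 5.896 × 10⁻⁴
Ratio (larger/smaller) = 2.20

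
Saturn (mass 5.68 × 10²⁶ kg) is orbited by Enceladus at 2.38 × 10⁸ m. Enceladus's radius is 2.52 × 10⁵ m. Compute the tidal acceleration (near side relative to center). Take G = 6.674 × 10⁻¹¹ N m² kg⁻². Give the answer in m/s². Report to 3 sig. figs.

a_tidal = 2GMr/d³
        = 2 × (6.674 × 10⁻¹¹) × (5.68 × 10²⁶) × (2.52 × 10⁵) / (2.38 × 10⁸)³
        = 1.42 × 10⁻³ m/s²

1.42 × 10⁻³ m/s²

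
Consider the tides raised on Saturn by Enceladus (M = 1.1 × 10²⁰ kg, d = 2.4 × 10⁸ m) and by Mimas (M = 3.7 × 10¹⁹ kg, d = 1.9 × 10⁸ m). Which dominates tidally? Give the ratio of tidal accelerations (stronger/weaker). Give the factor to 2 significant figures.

Tidal stretch scales as M/d³; compute that for each body.
Enceladus: (1.1 × 10²⁰) / (2.4 × 10⁸)³ = 7.957 × 10⁻⁶
Mimas: (3.7 × 10¹⁹) / (1.9 × 10⁸)³ = 5.394 × 10⁻⁶
Ratio (larger/smaller) = 1.5

Enceladus, by a factor of ≈ 1.5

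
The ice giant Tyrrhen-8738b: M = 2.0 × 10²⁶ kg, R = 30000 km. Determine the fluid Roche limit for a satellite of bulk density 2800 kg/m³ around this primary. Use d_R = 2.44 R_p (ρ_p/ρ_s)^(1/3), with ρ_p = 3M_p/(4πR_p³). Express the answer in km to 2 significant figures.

ρ_p = 3M_p/(4πR_p³) = 3 × (2.0 × 10²⁶) / (4π × (3.0 × 10⁷ m)³) = 1800 kg/m³
d_R = 2.44 × 30000 km × (1800/2800)^(1/3)
    = 63000 km

63000 km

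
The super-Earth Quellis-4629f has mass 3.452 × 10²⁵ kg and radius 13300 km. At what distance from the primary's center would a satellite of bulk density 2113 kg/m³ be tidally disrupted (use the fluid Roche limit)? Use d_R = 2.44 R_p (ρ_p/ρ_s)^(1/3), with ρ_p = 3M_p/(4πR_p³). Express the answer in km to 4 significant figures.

38410 km

ρ_p = 3M_p/(4πR_p³) = 3 × (3.452 × 10²⁵) / (4π × (1.330 × 10⁷ m)³) = 3503 kg/m³
d_R = 2.44 × 13300 km × (3503/2113)^(1/3)
    = 38410 km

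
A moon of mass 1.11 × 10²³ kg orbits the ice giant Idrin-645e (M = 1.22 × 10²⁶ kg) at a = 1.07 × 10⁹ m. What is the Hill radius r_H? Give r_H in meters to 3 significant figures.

7.19 × 10⁷ m

r_H ≈ a (m/3M)^(1/3)
    = (1.07 × 10⁹) × (1.11 × 10²³ / (3 × 1.22 × 10²⁶))^(1/3)
    = 7.19 × 10⁷ m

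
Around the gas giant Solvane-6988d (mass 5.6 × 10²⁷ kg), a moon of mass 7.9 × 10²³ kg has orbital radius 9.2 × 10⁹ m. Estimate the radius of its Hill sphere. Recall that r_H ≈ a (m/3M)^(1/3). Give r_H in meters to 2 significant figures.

r_H ≈ a (m/3M)^(1/3)
    = (9.2 × 10⁹) × (7.9 × 10²³ / (3 × 5.6 × 10²⁷))^(1/3)
    = 3.3 × 10⁸ m

3.3 × 10⁸ m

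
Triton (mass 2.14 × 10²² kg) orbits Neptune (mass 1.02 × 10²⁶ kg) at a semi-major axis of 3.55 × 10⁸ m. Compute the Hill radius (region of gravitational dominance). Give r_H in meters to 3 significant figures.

r_H ≈ a (m/3M)^(1/3)
    = (3.55 × 10⁸) × (2.14 × 10²² / (3 × 1.02 × 10²⁶))^(1/3)
    = 1.46 × 10⁷ m

1.46 × 10⁷ m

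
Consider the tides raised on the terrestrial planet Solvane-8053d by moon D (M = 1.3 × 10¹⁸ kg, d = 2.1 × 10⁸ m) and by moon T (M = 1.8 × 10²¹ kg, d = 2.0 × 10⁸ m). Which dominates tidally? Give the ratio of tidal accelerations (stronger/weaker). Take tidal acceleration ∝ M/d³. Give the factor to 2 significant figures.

Moon T, by a factor of ≈ 1600

Compare M/d³ for the two perturbers:
Moon D: (1.3 × 10¹⁸) / (2.1 × 10⁸)³ = 1.404 × 10⁻⁷
Moon T: (1.8 × 10²¹) / (2.0 × 10⁸)³ = 2.250 × 10⁻⁴
Ratio (larger/smaller) = 1600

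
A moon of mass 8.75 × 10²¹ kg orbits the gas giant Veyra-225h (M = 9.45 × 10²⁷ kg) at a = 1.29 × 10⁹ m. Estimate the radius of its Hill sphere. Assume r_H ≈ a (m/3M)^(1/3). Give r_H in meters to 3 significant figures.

8.72 × 10⁶ m

r_H ≈ a (m/3M)^(1/3)
    = (1.29 × 10⁹) × (8.75 × 10²¹ / (3 × 9.45 × 10²⁷))^(1/3)
    = 8.72 × 10⁶ m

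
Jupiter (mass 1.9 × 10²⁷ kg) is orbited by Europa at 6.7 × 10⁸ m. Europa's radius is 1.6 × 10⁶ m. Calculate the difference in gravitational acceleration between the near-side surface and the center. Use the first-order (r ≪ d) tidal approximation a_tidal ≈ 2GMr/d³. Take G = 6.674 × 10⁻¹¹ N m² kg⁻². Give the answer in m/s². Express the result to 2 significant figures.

a_tidal = 2GMr/d³
        = 2 × (6.674 × 10⁻¹¹) × (1.9 × 10²⁷) × (1.6 × 10⁶) / (6.7 × 10⁸)³
        = 1.3 × 10⁻³ m/s²

1.3 × 10⁻³ m/s²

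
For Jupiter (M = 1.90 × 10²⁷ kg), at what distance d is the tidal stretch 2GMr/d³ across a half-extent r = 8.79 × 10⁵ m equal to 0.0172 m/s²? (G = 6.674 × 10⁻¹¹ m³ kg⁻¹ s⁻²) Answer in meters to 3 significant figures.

2GMr/d³ = a_tidal  ⇒  d = (2GMr / a_tidal)^(1/3)
d = (2 × 6.674×10⁻¹¹ × (1.90 × 10²⁷) × (8.79 × 10⁵) / (0.0172))^(1/3)
  = 2.35 × 10⁸ m

2.35 × 10⁸ m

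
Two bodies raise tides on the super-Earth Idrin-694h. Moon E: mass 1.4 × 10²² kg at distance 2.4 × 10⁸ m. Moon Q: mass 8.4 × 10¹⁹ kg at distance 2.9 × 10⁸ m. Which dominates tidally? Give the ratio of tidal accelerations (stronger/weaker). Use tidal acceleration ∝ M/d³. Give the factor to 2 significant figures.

Moon E, by a factor of ≈ 290

Tidal acceleration ∝ M/d³, so compare M/d³ for each.
Moon E: (1.4 × 10²²) / (2.4 × 10⁸)³ = 1.013 × 10⁻³
Moon Q: (8.4 × 10¹⁹) / (2.9 × 10⁸)³ = 3.444 × 10⁻⁶
Ratio (larger/smaller) = 290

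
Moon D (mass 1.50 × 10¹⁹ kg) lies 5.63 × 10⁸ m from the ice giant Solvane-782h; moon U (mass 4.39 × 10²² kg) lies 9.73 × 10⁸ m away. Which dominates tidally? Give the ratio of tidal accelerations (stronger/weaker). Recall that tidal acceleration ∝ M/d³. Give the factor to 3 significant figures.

Moon U, by a factor of ≈ 567

Tidal stretch scales as M/d³; compute that for each body.
Moon D: (1.50 × 10¹⁹) / (5.63 × 10⁸)³ = 8.406 × 10⁻⁸
Moon U: (4.39 × 10²²) / (9.73 × 10⁸)³ = 4.766 × 10⁻⁵
Ratio (larger/smaller) = 567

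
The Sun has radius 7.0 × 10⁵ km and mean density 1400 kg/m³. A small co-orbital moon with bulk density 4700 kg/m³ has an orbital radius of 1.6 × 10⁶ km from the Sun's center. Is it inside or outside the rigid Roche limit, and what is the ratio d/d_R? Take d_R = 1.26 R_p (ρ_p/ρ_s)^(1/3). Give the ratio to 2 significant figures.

d_R = 1.26 × (7.0 × 10⁵ km) × (1400/4700)^(1/3) = 5.890 × 10⁵ km
d/d_R = (1.6 × 10⁶) / (5.890 × 10⁵) = 2.7
Since d/d_R > 1, the body is outside the Roche limit.

outside; d/d_R ≈ 2.7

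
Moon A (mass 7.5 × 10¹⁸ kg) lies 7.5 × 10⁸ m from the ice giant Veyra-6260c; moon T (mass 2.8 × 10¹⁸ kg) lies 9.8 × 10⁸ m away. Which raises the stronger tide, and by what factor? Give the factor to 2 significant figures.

Moon A, by a factor of ≈ 6.0

Tidal acceleration ∝ M/d³, so compare M/d³ for each.
Moon A: (7.5 × 10¹⁸) / (7.5 × 10⁸)³ = 1.778 × 10⁻⁸
Moon T: (2.8 × 10¹⁸) / (9.8 × 10⁸)³ = 2.975 × 10⁻⁹
Ratio (larger/smaller) = 6.0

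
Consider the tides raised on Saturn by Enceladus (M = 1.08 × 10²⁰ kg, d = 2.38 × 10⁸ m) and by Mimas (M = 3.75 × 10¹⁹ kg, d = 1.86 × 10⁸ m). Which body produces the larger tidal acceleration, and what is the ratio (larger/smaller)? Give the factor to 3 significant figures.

Tidal acceleration ∝ M/d³, so compare M/d³ for each.
Enceladus: (1.08 × 10²⁰) / (2.38 × 10⁸)³ = 8.011 × 10⁻⁶
Mimas: (3.75 × 10¹⁹) / (1.86 × 10⁸)³ = 5.828 × 10⁻⁶
Ratio (larger/smaller) = 1.37

Enceladus, by a factor of ≈ 1.37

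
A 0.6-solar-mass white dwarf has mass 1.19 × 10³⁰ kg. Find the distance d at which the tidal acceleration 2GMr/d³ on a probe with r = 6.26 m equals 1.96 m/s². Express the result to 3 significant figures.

7.98 × 10⁶ m

2GMr/d³ = a_tidal  ⇒  d = (2GMr / a_tidal)^(1/3)
d = (2 × 6.674×10⁻¹¹ × (1.19 × 10³⁰) × (6.26) / (1.96))^(1/3)
  = 7.98 × 10⁶ m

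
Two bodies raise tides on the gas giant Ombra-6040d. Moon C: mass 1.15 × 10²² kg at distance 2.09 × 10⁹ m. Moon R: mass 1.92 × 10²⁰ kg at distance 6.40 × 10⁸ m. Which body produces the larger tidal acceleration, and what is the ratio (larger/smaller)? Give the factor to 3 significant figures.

Tidal acceleration ∝ M/d³, so compare M/d³ for each.
Moon C: (1.15 × 10²²) / (2.09 × 10⁹)³ = 1.260 × 10⁻⁶
Moon R: (1.92 × 10²⁰) / (6.40 × 10⁸)³ = 7.324 × 10⁻⁷
Ratio (larger/smaller) = 1.72

Moon C, by a factor of ≈ 1.72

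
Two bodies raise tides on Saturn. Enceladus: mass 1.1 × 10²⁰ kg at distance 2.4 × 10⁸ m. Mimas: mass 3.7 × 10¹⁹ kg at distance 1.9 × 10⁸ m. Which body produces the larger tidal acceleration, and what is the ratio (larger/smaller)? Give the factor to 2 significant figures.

Enceladus, by a factor of ≈ 1.5

Tidal acceleration ∝ M/d³, so compare M/d³ for each.
Enceladus: (1.1 × 10²⁰) / (2.4 × 10⁸)³ = 7.957 × 10⁻⁶
Mimas: (3.7 × 10¹⁹) / (1.9 × 10⁸)³ = 5.394 × 10⁻⁶
Ratio (larger/smaller) = 1.5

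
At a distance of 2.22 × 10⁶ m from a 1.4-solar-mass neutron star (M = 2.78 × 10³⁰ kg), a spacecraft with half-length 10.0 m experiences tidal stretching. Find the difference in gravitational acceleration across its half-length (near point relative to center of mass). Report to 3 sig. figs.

3.39 × 10² m/s²

Δa = 2GMr/d³
   = 2 × (6.674 × 10⁻¹¹) × (2.78 × 10³⁰) × (10.0) / (2.22 × 10⁶)³
   = 3.39 × 10² m/s²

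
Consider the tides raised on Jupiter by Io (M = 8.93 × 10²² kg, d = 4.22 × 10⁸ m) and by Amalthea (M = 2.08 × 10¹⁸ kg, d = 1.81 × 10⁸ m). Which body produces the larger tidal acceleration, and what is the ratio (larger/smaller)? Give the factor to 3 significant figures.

Io, by a factor of ≈ 3390

Tidal stretch scales as M/d³; compute that for each body.
Io: (8.93 × 10²²) / (4.22 × 10⁸)³ = 1.188 × 10⁻³
Amalthea: (2.08 × 10¹⁸) / (1.81 × 10⁸)³ = 3.508 × 10⁻⁷
Ratio (larger/smaller) = 3390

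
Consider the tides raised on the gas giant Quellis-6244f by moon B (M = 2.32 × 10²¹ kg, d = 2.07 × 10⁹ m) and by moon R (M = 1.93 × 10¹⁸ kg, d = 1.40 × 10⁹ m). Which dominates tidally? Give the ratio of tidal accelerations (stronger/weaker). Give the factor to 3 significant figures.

Moon B, by a factor of ≈ 372

Tidal stretch scales as M/d³; compute that for each body.
Moon B: (2.32 × 10²¹) / (2.07 × 10⁹)³ = 2.616 × 10⁻⁷
Moon R: (1.93 × 10¹⁸) / (1.40 × 10⁹)³ = 7.034 × 10⁻¹⁰
Ratio (larger/smaller) = 372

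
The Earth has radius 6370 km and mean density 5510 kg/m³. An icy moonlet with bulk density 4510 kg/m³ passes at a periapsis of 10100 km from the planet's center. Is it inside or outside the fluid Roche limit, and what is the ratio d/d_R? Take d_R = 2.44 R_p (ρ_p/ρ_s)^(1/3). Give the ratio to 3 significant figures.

inside; d/d_R ≈ 0.608

d_R = 2.44 × (6370 km) × (5510/4510)^(1/3) = 16620 km
d/d_R = (10100) / (16620) = 0.608
Since d/d_R < 1, the body is inside the Roche limit.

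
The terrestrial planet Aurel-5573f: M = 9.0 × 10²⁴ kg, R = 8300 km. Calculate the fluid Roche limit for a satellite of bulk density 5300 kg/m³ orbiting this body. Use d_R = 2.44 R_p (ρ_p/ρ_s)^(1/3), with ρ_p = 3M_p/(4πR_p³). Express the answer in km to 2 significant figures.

18000 km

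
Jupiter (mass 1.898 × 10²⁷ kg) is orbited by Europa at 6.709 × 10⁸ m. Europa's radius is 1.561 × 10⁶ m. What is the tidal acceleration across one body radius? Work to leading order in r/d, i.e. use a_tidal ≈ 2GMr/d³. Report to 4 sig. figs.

1.310 × 10⁻³ m/s²

The tidal stretch is the gradient of GM/d² times the body's extent r, hence the 1/d³ dependence.
Δa = 2GMr/d³
   = 2 × (6.674 × 10⁻¹¹) × (1.898 × 10²⁷) × (1.561 × 10⁶) / (6.709 × 10⁸)³
   = 1.310 × 10⁻³ m/s²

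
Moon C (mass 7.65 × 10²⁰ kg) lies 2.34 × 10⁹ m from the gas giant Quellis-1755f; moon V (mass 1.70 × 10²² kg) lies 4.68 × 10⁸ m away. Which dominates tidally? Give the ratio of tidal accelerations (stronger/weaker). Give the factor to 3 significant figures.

Moon V, by a factor of ≈ 2780

Tidal acceleration ∝ M/d³, so compare M/d³ for each.
Moon C: (7.65 × 10²⁰) / (2.34 × 10⁹)³ = 5.971 × 10⁻⁸
Moon V: (1.70 × 10²²) / (4.68 × 10⁸)³ = 1.658 × 10⁻⁴
Ratio (larger/smaller) = 2780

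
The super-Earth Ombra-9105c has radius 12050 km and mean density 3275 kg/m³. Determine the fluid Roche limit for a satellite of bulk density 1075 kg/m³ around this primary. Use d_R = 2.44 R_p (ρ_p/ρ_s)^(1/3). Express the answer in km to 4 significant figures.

42620 km

d_R = 2.44 × 12050 km × (3275/1075)^(1/3)
    = 42620 km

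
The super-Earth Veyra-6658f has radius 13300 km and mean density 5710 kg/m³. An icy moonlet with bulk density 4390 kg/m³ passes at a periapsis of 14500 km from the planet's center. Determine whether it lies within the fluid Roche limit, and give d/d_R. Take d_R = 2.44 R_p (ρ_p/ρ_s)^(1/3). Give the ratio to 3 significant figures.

d_R = 2.44 × (13300 km) × (5710/4390)^(1/3) = 35420 km
d/d_R = (14500) / (35420) = 0.409
Since d/d_R < 1, the body is inside the Roche limit.

inside; d/d_R ≈ 0.409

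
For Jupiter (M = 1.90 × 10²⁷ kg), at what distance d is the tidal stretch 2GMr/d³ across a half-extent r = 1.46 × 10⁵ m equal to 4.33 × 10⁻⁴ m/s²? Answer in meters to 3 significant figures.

4.41 × 10⁸ m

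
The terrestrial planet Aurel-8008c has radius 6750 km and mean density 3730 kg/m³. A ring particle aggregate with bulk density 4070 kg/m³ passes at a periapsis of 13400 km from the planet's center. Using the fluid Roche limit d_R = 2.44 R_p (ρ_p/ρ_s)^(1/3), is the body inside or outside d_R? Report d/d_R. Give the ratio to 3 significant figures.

inside; d/d_R ≈ 0.838

d_R = 2.44 × (6750 km) × (3730/4070)^(1/3) = 16000 km
d/d_R = (13400) / (16000) = 0.838
Since d/d_R < 1, the body is inside the Roche limit.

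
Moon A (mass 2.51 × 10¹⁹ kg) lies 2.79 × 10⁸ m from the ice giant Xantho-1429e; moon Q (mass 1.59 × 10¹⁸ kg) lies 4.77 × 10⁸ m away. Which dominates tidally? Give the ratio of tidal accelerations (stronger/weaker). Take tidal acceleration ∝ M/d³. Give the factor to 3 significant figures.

The tide-raising term goes as M/d³ (the gradient of a 1/d² field).
Moon A: (2.51 × 10¹⁹) / (2.79 × 10⁸)³ = 1.156 × 10⁻⁶
Moon Q: (1.59 × 10¹⁸) / (4.77 × 10⁸)³ = 1.465 × 10⁻⁸
Ratio (larger/smaller) = 78.9

Moon A, by a factor of ≈ 78.9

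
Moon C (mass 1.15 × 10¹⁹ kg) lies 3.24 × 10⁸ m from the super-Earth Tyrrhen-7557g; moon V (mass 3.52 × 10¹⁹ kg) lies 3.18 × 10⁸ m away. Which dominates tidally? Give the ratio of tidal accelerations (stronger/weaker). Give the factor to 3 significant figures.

Moon V, by a factor of ≈ 3.24

Tidal stretch scales as M/d³; compute that for each body.
Moon C: (1.15 × 10¹⁹) / (3.24 × 10⁸)³ = 3.381 × 10⁻⁷
Moon V: (3.52 × 10¹⁹) / (3.18 × 10⁸)³ = 1.095 × 10⁻⁶
Ratio (larger/smaller) = 3.24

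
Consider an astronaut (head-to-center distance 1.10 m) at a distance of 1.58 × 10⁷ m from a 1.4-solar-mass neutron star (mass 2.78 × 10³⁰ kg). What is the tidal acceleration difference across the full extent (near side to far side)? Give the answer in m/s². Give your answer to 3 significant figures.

2.07 × 10⁻¹ m/s²

Δg = 4GMr/d³
   = 4 × (6.674 × 10⁻¹¹) × (2.78 × 10³⁰) × (1.10) / (1.58 × 10⁷)³
   = 2.07 × 10⁻¹ m/s²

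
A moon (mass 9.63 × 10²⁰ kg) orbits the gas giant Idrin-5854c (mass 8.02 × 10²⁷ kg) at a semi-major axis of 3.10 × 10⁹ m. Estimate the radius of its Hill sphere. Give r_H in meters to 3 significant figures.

r_H ≈ a (m/3M)^(1/3)
    = (3.10 × 10⁹) × (9.63 × 10²⁰ / (3 × 8.02 × 10²⁷))^(1/3)
    = 1.06 × 10⁷ m

1.06 × 10⁷ m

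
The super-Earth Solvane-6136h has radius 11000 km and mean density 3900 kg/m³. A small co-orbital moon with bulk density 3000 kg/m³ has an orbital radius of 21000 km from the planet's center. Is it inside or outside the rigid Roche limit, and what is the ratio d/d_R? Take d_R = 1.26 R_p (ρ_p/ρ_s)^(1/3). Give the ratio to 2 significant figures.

outside; d/d_R ≈ 1.4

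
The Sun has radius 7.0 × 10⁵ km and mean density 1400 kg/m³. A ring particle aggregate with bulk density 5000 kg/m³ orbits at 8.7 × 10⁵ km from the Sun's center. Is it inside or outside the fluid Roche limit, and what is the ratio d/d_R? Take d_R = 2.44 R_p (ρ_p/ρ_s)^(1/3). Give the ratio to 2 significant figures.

inside; d/d_R ≈ 0.78

d_R = 2.44 × (7.0 × 10⁵ km) × (1400/5000)^(1/3) = 1.117 × 10⁶ km
d/d_R = (8.7 × 10⁵) / (1.117 × 10⁶) = 0.78
Since d/d_R < 1, the body is inside the Roche limit.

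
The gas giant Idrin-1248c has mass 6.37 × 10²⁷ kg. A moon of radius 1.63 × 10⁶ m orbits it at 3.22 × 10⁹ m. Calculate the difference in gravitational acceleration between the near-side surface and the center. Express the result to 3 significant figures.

Δg = 2GMr/d³
   = 2 × (6.674 × 10⁻¹¹) × (6.37 × 10²⁷) × (1.63 × 10⁶) / (3.22 × 10⁹)³
   = 4.15 × 10⁻⁵ m/s²

4.15 × 10⁻⁵ m/s²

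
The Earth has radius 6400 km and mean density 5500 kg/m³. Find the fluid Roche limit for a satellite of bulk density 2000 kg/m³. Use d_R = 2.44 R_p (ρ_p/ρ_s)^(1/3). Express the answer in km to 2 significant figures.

d_R = 2.44 × 6400 km × (5500/2000)^(1/3)
    = 22000 km

22000 km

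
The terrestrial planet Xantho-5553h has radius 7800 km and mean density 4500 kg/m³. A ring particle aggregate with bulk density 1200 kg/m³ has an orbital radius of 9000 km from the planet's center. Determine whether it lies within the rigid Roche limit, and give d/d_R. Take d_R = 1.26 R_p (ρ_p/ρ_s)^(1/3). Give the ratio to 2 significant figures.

inside; d/d_R ≈ 0.59

d_R = 1.26 × (7800 km) × (4500/1200)^(1/3) = 15270 km
d/d_R = (9000) / (15270) = 0.59
Since d/d_R < 1, the body is inside the Roche limit.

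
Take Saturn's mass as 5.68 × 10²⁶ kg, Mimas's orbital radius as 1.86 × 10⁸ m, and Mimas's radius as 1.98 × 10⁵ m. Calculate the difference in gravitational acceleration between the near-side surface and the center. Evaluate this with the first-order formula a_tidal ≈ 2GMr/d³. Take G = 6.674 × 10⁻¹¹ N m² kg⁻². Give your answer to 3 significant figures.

2.33 × 10⁻³ m/s²

Δg = 2GMr/d³
   = 2 × (6.674 × 10⁻¹¹) × (5.68 × 10²⁶) × (1.98 × 10⁵) / (1.86 × 10⁸)³
   = 2.33 × 10⁻³ m/s²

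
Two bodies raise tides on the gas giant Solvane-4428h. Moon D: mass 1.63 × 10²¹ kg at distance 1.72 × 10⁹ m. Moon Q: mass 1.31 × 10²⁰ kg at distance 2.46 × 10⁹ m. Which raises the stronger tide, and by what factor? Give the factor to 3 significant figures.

Moon D, by a factor of ≈ 36.4

Tidal acceleration ∝ M/d³, so compare M/d³ for each.
Moon D: (1.63 × 10²¹) / (1.72 × 10⁹)³ = 3.203 × 10⁻⁷
Moon Q: (1.31 × 10²⁰) / (2.46 × 10⁹)³ = 8.800 × 10⁻⁹
Ratio (larger/smaller) = 36.4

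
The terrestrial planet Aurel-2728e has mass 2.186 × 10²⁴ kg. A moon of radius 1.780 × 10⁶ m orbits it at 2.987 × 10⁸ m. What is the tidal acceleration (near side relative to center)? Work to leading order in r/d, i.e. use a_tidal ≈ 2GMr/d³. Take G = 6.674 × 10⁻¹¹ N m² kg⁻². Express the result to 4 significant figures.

Δa = 2GMr/d³
   = 2 × (6.674 × 10⁻¹¹) × (2.186 × 10²⁴) × (1.780 × 10⁶) / (2.987 × 10⁸)³
   = 1.949 × 10⁻⁵ m/s²

1.949 × 10⁻⁵ m/s²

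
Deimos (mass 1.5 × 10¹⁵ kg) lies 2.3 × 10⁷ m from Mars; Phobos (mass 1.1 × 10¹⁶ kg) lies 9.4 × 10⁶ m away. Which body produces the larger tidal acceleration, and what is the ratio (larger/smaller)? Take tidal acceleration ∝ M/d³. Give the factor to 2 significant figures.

Phobos, by a factor of ≈ 110

The tide-raising term goes as M/d³ (the gradient of a 1/d² field).
Deimos: (1.5 × 10¹⁵) / (2.3 × 10⁷)³ = 1.233 × 10⁻⁷
Phobos: (1.1 × 10¹⁶) / (9.4 × 10⁶)³ = 1.324 × 10⁻⁵
Ratio (larger/smaller) = 110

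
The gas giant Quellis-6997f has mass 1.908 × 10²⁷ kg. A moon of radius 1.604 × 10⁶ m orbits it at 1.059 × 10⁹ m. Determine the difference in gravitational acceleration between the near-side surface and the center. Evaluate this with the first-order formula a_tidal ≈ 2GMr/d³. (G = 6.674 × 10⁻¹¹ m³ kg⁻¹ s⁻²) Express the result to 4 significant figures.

Δa = 2GMr/d³
   = 2 × (6.674 × 10⁻¹¹) × (1.908 × 10²⁷) × (1.604 × 10⁶) / (1.059 × 10⁹)³
   = 3.440 × 10⁻⁴ m/s²

3.440 × 10⁻⁴ m/s²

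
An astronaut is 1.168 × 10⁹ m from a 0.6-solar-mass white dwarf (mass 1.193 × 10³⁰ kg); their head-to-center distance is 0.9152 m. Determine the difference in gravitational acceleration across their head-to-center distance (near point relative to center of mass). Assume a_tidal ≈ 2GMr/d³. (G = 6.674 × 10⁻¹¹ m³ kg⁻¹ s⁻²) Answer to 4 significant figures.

The tidal stretch is the gradient of GM/d² times the body's extent r, hence the 1/d³ dependence.
a_tidal = 2GMr/d³
        = 2 × (6.674 × 10⁻¹¹) × (1.193 × 10³⁰) × (0.9152) / (1.168 × 10⁹)³
        = 9.146 × 10⁻⁸ m/s²

9.146 × 10⁻⁸ m/s²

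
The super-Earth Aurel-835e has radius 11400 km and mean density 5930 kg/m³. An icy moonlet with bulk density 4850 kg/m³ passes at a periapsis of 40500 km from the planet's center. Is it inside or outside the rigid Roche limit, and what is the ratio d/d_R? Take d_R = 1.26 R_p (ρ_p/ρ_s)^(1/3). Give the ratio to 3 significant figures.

outside; d/d_R ≈ 2.64

d_R = 1.26 × (11400 km) × (5930/4850)^(1/3) = 15360 km
d/d_R = (40500) / (15360) = 2.64
Since d/d_R > 1, the body is outside the Roche limit.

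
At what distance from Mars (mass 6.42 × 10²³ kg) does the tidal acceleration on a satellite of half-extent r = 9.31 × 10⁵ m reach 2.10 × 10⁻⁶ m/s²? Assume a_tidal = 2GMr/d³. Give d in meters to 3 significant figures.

3.36 × 10⁸ m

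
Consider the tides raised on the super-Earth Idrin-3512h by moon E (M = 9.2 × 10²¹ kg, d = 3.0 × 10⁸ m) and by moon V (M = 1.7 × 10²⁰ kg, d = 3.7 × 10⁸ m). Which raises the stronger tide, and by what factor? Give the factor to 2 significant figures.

Compare M/d³ for the two perturbers:
Moon E: (9.2 × 10²¹) / (3.0 × 10⁸)³ = 3.407 × 10⁻⁴
Moon V: (1.7 × 10²⁰) / (3.7 × 10⁸)³ = 3.356 × 10⁻⁶
Ratio (larger/smaller) = 100

Moon E, by a factor of ≈ 100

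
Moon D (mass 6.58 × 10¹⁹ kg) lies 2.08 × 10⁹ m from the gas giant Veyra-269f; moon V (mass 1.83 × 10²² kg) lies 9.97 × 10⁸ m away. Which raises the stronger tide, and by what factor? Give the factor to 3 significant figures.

Compare M/d³ for the two perturbers:
Moon D: (6.58 × 10¹⁹) / (2.08 × 10⁹)³ = 7.312 × 10⁻⁹
Moon V: (1.83 × 10²²) / (9.97 × 10⁸)³ = 1.847 × 10⁻⁵
Ratio (larger/smaller) = 2530

Moon V, by a factor of ≈ 2530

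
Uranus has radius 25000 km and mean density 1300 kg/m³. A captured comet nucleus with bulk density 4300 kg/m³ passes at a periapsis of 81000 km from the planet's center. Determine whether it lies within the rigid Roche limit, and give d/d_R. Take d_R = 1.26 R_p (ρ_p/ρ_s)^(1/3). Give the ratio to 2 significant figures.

outside; d/d_R ≈ 3.8

d_R = 1.26 × (25000 km) × (1300/4300)^(1/3) = 21140 km
d/d_R = (81000) / (21140) = 3.8
Since d/d_R > 1, the body is outside the Roche limit.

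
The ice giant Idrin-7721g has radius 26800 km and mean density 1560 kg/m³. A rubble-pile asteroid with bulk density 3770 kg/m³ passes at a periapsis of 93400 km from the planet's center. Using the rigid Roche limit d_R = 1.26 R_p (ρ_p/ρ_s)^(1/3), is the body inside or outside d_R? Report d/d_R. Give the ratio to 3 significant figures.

outside; d/d_R ≈ 3.71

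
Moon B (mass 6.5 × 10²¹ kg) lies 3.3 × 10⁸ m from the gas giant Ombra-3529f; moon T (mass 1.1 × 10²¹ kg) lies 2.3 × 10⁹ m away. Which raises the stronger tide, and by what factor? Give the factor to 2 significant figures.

Compare M/d³ for the two perturbers:
Moon B: (6.5 × 10²¹) / (3.3 × 10⁸)³ = 1.809 × 10⁻⁴
Moon T: (1.1 × 10²¹) / (2.3 × 10⁹)³ = 9.041 × 10⁻⁸
Ratio (larger/smaller) = 2000

Moon B, by a factor of ≈ 2000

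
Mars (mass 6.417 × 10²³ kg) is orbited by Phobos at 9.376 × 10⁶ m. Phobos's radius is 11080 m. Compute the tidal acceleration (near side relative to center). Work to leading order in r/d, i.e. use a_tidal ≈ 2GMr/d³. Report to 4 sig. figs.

Differencing GM/(d−r)² and GM/d² to first order in r/d gives 2GMr/d³.
Δa = 2GMr/d³
   = 2 × (6.674 × 10⁻¹¹) × (6.417 × 10²³) × (11080) / (9.376 × 10⁶)³
   = 1.151 × 10⁻³ m/s²

1.151 × 10⁻³ m/s²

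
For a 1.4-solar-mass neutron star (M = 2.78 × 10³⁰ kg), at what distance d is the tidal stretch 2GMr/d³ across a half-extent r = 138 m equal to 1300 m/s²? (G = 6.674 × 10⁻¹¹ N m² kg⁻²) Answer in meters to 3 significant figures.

3.40 × 10⁶ m

2GMr/d³ = a_tidal  ⇒  d = (2GMr / a_tidal)^(1/3)
d = (2 × 6.674×10⁻¹¹ × (2.78 × 10³⁰) × (138) / (1300))^(1/3)
  = 3.40 × 10⁶ m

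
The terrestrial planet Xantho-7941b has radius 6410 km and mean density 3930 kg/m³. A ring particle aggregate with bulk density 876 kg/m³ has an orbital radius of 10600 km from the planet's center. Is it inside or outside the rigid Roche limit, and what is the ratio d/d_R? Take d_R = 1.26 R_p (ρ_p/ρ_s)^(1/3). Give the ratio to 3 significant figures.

inside; d/d_R ≈ 0.796

d_R = 1.26 × (6410 km) × (3930/876)^(1/3) = 13320 km
d/d_R = (10600) / (13320) = 0.796
Since d/d_R < 1, the body is inside the Roche limit.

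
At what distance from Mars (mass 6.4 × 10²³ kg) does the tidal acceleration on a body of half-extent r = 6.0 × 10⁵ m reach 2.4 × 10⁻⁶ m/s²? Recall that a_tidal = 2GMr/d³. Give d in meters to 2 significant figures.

2.8 × 10⁸ m

2GMr/d³ = a_tidal  ⇒  d = (2GMr / a_tidal)^(1/3)
d = (2 × 6.674×10⁻¹¹ × (6.4 × 10²³) × (6.0 × 10⁵) / (2.4 × 10⁻⁶))^(1/3)
  = 2.8 × 10⁸ m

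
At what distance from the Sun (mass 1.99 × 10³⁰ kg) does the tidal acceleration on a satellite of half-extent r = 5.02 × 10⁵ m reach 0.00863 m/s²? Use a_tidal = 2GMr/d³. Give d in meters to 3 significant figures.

2GMr/d³ = a_tidal  ⇒  d = (2GMr / a_tidal)^(1/3)
d = (2 × 6.674×10⁻¹¹ × (1.99 × 10³⁰) × (5.02 × 10⁵) / (0.00863))^(1/3)
  = 2.49 × 10⁹ m

2.49 × 10⁹ m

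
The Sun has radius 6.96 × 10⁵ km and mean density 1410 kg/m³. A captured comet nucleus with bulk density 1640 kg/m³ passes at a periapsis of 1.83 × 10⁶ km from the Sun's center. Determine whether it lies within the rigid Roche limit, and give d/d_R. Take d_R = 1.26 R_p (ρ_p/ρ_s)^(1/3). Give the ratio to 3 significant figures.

d_R = 1.26 × (6.96 × 10⁵ km) × (1410/1640)^(1/3) = 8.339 × 10⁵ km
d/d_R = (1.83 × 10⁶) / (8.339 × 10⁵) = 2.19
Since d/d_R > 1, the body is outside the Roche limit.

outside; d/d_R ≈ 2.19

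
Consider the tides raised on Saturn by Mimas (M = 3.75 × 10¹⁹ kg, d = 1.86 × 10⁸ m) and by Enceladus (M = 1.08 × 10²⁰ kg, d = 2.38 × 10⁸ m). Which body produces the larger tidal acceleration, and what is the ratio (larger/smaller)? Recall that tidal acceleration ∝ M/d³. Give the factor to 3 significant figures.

The tide-raising term goes as M/d³ (the gradient of a 1/d² field).
Mimas: (3.75 × 10¹⁹) / (1.86 × 10⁸)³ = 5.828 × 10⁻⁶
Enceladus: (1.08 × 10²⁰) / (2.38 × 10⁸)³ = 8.011 × 10⁻⁶
Ratio (larger/smaller) = 1.37

Enceladus, by a factor of ≈ 1.37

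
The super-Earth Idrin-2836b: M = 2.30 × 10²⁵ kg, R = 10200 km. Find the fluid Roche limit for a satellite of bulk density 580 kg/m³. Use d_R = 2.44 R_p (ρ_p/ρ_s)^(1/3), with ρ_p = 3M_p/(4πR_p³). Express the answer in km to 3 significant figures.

51600 km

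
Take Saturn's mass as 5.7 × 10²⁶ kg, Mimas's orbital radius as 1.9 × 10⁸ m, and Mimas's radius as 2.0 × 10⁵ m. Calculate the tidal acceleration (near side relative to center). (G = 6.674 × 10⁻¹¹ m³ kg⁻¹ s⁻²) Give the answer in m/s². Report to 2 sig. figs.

Δa = 2GMr/d³
   = 2 × (6.674 × 10⁻¹¹) × (5.7 × 10²⁶) × (2.0 × 10⁵) / (1.9 × 10⁸)³
   = 2.2 × 10⁻³ m/s²

2.2 × 10⁻³ m/s²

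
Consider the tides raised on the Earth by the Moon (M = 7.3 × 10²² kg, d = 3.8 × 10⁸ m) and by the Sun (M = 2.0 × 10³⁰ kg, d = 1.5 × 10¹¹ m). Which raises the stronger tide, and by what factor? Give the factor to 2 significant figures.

The Moon, by a factor of ≈ 2.2

Compare M/d³ for the two perturbers:
The Moon: (7.3 × 10²²) / (3.8 × 10⁸)³ = 1.330 × 10⁻³
The Sun: (2.0 × 10³⁰) / (1.5 × 10¹¹)³ = 5.926 × 10⁻⁴
Ratio (larger/smaller) = 2.2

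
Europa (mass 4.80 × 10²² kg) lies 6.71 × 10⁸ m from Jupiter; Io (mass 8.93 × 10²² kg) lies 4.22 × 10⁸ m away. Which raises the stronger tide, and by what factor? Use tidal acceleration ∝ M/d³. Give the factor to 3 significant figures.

Tidal stretch scales as M/d³; compute that for each body.
Europa: (4.80 × 10²²) / (6.71 × 10⁸)³ = 1.589 × 10⁻⁴
Io: (8.93 × 10²²) / (4.22 × 10⁸)³ = 1.188 × 10⁻³
Ratio (larger/smaller) = 7.48

Io, by a factor of ≈ 7.48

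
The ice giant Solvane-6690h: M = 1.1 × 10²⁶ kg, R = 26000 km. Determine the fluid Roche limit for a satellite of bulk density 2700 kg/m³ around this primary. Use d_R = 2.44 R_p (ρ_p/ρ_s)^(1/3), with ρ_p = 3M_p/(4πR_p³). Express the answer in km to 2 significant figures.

ρ_p = 3M_p/(4πR_p³) = 3 × (1.1 × 10²⁶) / (4π × (2.6 × 10⁷ m)³) = 1500 kg/m³
d_R = 2.44 × 26000 km × (1500/2700)^(1/3)
    = 52000 km

52000 km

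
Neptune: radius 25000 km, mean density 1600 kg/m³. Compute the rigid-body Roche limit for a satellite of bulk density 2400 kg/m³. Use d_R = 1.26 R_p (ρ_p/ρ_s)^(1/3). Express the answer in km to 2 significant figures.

d_R = 1.26 × 25000 km × (1600/2400)^(1/3)
    = 28000 km

28000 km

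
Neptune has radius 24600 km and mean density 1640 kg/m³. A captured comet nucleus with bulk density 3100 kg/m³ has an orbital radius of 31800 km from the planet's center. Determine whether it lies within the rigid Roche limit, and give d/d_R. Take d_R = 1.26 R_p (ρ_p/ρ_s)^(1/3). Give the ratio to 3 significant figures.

outside; d/d_R ≈ 1.27

d_R = 1.26 × (24600 km) × (1640/3100)^(1/3) = 25070 km
d/d_R = (31800) / (25070) = 1.27
Since d/d_R > 1, the body is outside the Roche limit.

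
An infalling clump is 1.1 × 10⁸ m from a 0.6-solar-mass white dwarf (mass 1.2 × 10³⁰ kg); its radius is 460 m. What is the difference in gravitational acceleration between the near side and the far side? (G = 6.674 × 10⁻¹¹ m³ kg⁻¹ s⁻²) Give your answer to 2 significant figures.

a_tidal = 4GMr/d³
        = 4 × (6.674 × 10⁻¹¹) × (1.2 × 10³⁰) × (460) / (1.1 × 10⁸)³
        = 1.1 × 10⁻¹ m/s²

1.1 × 10⁻¹ m/s²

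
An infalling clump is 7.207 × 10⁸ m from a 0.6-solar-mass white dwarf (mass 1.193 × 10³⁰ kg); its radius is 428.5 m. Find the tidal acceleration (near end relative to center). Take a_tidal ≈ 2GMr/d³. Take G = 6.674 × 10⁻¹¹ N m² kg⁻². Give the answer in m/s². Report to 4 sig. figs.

a_tidal = 2GMr/d³
        = 2 × (6.674 × 10⁻¹¹) × (1.193 × 10³⁰) × (428.5) / (7.207 × 10⁸)³
        = 1.823 × 10⁻⁴ m/s²

1.823 × 10⁻⁴ m/s²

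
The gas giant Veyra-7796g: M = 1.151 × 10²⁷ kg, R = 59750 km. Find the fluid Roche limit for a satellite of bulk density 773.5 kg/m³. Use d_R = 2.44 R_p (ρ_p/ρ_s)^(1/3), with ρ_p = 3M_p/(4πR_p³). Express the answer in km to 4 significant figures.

1.728 × 10⁵ km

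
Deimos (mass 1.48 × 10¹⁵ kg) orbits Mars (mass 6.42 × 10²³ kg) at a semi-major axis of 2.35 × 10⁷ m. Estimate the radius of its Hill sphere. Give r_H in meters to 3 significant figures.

r_H ≈ a (m/3M)^(1/3)
    = (2.35 × 10⁷) × (1.48 × 10¹⁵ / (3 × 6.42 × 10²³))^(1/3)
    = 2.15 × 10⁴ m

2.15 × 10⁴ m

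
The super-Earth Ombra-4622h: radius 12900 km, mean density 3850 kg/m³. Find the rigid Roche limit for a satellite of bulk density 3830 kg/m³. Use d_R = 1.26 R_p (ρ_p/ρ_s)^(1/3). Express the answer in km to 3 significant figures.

16300 km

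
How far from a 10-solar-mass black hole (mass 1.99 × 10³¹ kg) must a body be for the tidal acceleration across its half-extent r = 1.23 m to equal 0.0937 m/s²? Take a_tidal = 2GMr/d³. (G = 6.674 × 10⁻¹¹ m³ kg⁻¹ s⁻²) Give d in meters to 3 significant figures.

2GMr/d³ = a_tidal  ⇒  d = (2GMr / a_tidal)^(1/3)
d = (2 × 6.674×10⁻¹¹ × (1.99 × 10³¹) × (1.23) / (0.0937))^(1/3)
  = 3.27 × 10⁷ m

3.27 × 10⁷ m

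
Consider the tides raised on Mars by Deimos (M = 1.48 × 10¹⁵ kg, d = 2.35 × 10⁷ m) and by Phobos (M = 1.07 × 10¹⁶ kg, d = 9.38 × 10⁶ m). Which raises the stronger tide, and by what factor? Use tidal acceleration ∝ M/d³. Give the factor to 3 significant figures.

The tide-raising term goes as M/d³ (the gradient of a 1/d² field).
Deimos: (1.48 × 10¹⁵) / (2.35 × 10⁷)³ = 1.140 × 10⁻⁷
Phobos: (1.07 × 10¹⁶) / (9.38 × 10⁶)³ = 1.297 × 10⁻⁵
Ratio (larger/smaller) = 114

Phobos, by a factor of ≈ 114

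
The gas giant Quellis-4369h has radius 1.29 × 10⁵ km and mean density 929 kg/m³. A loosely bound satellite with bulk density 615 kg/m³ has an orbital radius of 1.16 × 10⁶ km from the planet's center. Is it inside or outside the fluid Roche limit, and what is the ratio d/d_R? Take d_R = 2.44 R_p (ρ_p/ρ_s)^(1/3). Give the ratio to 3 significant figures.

d_R = 2.44 × (1.29 × 10⁵ km) × (929/615)^(1/3) = 3.612 × 10⁵ km
d/d_R = (1.16 × 10⁶) / (3.612 × 10⁵) = 3.21
Since d/d_R > 1, the body is outside the Roche limit.

outside; d/d_R ≈ 3.21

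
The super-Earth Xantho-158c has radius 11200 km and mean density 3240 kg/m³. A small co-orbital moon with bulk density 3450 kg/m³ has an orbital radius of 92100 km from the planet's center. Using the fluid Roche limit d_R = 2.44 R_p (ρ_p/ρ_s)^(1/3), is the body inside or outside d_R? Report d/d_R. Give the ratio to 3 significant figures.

d_R = 2.44 × (11200 km) × (3240/3450)^(1/3) = 26760 km
d/d_R = (92100) / (26760) = 3.44
Since d/d_R > 1, the body is outside the Roche limit.

outside; d/d_R ≈ 3.44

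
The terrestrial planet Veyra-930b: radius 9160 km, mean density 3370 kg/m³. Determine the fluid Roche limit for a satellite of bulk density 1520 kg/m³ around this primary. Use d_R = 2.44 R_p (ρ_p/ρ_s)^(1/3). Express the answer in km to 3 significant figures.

29100 km

d_R = 2.44 × 9160 km × (3370/1520)^(1/3)
    = 29100 km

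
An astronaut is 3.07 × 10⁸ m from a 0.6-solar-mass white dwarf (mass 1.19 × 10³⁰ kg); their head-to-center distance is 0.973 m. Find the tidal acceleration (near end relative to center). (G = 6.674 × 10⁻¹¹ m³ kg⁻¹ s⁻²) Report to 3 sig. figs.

5.34 × 10⁻⁶ m/s²

Δg = 2GMr/d³
   = 2 × (6.674 × 10⁻¹¹) × (1.19 × 10³⁰) × (0.973) / (3.07 × 10⁸)³
   = 5.34 × 10⁻⁶ m/s²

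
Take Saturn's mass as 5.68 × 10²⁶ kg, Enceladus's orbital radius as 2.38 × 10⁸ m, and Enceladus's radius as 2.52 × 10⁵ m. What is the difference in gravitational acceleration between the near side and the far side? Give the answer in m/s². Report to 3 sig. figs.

The field gradient is 2GM/d³; across the full diameter 2r the difference is 4GMr/d³.
Δg = 4GMr/d³
   = 4 × (6.674 × 10⁻¹¹) × (5.68 × 10²⁶) × (2.52 × 10⁵) / (2.38 × 10⁸)³
   = 2.83 × 10⁻³ m/s²

2.83 × 10⁻³ m/s²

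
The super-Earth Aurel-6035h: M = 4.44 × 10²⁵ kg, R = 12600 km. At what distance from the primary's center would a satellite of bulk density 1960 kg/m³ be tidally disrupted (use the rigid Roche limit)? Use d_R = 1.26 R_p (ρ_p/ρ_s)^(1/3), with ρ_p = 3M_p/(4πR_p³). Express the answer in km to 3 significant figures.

ρ_p = 3M_p/(4πR_p³) = 3 × (4.44 × 10²⁵) / (4π × (1.26 × 10⁷ m)³) = 5300 kg/m³
d_R = 1.26 × 12600 km × (5300/1960)^(1/3)
    = 22100 km

22100 km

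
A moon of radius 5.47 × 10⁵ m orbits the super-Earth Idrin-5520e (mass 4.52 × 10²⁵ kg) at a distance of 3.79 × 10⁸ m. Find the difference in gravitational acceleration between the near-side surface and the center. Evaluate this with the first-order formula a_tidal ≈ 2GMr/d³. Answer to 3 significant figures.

6.06 × 10⁻⁵ m/s²

Δg = 2GMr/d³
   = 2 × (6.674 × 10⁻¹¹) × (4.52 × 10²⁵) × (5.47 × 10⁵) / (3.79 × 10⁸)³
   = 6.06 × 10⁻⁵ m/s²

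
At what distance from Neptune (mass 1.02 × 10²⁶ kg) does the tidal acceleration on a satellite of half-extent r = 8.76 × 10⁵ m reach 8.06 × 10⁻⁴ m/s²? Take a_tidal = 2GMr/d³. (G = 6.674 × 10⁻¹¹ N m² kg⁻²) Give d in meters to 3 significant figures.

2GMr/d³ = a_tidal  ⇒  d = (2GMr / a_tidal)^(1/3)
d = (2 × 6.674×10⁻¹¹ × (1.02 × 10²⁶) × (8.76 × 10⁵) / (8.06 × 10⁻⁴))^(1/3)
  = 2.46 × 10⁸ m

2.46 × 10⁸ m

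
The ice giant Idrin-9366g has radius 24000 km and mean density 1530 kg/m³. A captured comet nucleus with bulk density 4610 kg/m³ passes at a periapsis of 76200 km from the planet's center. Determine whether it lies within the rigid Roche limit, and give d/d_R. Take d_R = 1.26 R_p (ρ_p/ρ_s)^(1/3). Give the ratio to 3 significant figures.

outside; d/d_R ≈ 3.64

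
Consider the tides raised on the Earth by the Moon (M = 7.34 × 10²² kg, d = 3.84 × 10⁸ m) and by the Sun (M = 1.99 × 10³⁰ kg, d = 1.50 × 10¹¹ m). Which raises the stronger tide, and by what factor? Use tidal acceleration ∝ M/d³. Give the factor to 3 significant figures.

The Moon, by a factor of ≈ 2.20

Compare M/d³ for the two perturbers:
The Moon: (7.34 × 10²²) / (3.84 × 10⁸)³ = 1.296 × 10⁻³
The Sun: (1.99 × 10³⁰) / (1.50 × 10¹¹)³ = 5.896 × 10⁻⁴
Ratio (larger/smaller) = 2.20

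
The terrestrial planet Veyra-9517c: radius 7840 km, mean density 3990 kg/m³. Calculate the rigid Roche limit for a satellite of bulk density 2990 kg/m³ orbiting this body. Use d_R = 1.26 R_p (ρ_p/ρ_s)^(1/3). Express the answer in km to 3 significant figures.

d_R = 1.26 × 7840 km × (3990/2990)^(1/3)
    = 10900 km

10900 km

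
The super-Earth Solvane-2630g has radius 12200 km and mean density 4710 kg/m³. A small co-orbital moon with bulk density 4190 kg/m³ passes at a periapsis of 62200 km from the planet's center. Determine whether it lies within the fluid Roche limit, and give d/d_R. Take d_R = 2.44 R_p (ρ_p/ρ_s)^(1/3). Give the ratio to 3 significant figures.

d_R = 2.44 × (12200 km) × (4710/4190)^(1/3) = 30950 km
d/d_R = (62200) / (30950) = 2.01
Since d/d_R > 1, the body is outside the Roche limit.

outside; d/d_R ≈ 2.01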